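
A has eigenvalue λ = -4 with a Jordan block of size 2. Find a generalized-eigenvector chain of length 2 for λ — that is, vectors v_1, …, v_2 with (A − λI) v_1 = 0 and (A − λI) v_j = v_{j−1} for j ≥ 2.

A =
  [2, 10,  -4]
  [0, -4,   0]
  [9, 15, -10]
A Jordan chain for λ = -4 of length 2:
v_1 = (6, 0, 9)ᵀ
v_2 = (1, 0, 0)ᵀ

Let N = A − (-4)·I. We want v_2 with N^2 v_2 = 0 but N^1 v_2 ≠ 0; then v_{j-1} := N · v_j for j = 2, …, 2.

Pick v_2 = (1, 0, 0)ᵀ.
Then v_1 = N · v_2 = (6, 0, 9)ᵀ.

Sanity check: (A − (-4)·I) v_1 = (0, 0, 0)ᵀ = 0. ✓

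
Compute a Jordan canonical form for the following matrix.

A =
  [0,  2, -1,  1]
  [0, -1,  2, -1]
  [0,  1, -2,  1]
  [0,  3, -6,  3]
J_2(0) ⊕ J_2(0)

The characteristic polynomial is
  det(x·I − A) = x^4

Eigenvalues and multiplicities (the geometric multiplicity of λ is n − rank(A − λI), which equals the number of Jordan blocks for λ):
  λ = 0: algebraic multiplicity = 4, geometric multiplicity = 2

Determining the block sizes for each eigenvalue:
  λ = 0: with am = 4 and gm = 2, the partition is not yet determined (e.g. several partitions of 4 into 2 parts exist). Let N = A − (0)·I. Computing rank(N^1) = 2, rank(N^2) = 0; the number of blocks of size ≥ j is rank(N^{j−1}) − rank(N^j), giving [2, 2]. So we have 2 block(s) of size 2 → block sizes [2, 2]

Assembling the blocks gives a Jordan form
J =
  [0, 1, 0, 0]
  [0, 0, 0, 0]
  [0, 0, 0, 1]
  [0, 0, 0, 0]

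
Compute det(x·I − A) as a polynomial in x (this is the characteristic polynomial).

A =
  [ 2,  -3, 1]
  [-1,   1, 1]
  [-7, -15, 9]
x^3 - 12*x^2 + 48*x - 64

Expanding det(x·I − A) (e.g. by cofactor expansion or by noting that A is similar to its Jordan form J, which has the same characteristic polynomial as A) gives
  χ_A(x) = x^3 - 12*x^2 + 48*x - 64
which factors as (x - 4)^3. The eigenvalues (with algebraic multiplicities) are λ = 4 with multiplicity 3.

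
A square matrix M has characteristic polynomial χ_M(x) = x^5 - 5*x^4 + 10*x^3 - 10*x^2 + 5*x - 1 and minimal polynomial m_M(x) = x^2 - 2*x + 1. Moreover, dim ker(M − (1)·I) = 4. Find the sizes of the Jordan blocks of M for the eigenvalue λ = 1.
Block sizes for λ = 1: [2, 1, 1, 1]

Step 1 — from the characteristic polynomial, algebraic multiplicity of λ = 1 is 5. From dim ker(M − (1)·I) = 4, there are exactly 4 Jordan blocks for λ = 1.
Step 2 — from the minimal polynomial, the factor (x − 1)^2 tells us the largest block for λ = 1 has size 2.
Step 3 — with total size 5, 4 blocks, and largest block 2, the block sizes (in nonincreasing order) are [2, 1, 1, 1].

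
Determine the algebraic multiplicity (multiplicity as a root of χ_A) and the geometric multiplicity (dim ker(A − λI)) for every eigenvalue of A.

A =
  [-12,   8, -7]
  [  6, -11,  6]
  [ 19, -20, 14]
λ = -5: alg = 2, geom = 1; λ = 1: alg = 1, geom = 1

Step 1 — factor the characteristic polynomial to read off the algebraic multiplicities:
  χ_A(x) = (x - 1)*(x + 5)^2

Step 2 — compute geometric multiplicities via the rank-nullity identity g(λ) = n − rank(A − λI):
  rank(A − (-5)·I) = 2, so dim ker(A − (-5)·I) = n − 2 = 1
  rank(A − (1)·I) = 2, so dim ker(A − (1)·I) = n − 2 = 1

Summary:
  λ = -5: algebraic multiplicity = 2, geometric multiplicity = 1
  λ = 1: algebraic multiplicity = 1, geometric multiplicity = 1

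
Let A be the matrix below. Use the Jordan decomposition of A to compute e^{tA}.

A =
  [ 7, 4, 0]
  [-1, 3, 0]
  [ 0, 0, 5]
e^{tA} =
  [2*t*exp(5*t) + exp(5*t), 4*t*exp(5*t), 0]
  [-t*exp(5*t), -2*t*exp(5*t) + exp(5*t), 0]
  [0, 0, exp(5*t)]

Strategy: write A = P · J · P⁻¹ where J is a Jordan canonical form, so e^{tA} = P · e^{tJ} · P⁻¹, and e^{tJ} can be computed block-by-block.

A has Jordan form
J =
  [5, 1, 0]
  [0, 5, 0]
  [0, 0, 5]
(up to reordering of blocks).

Per-block formulas:
  For a 1×1 block at λ = 5: exp(t · [5]) = [e^(5t)].
  For a 2×2 Jordan block J_2(5): exp(t · J_2(5)) = e^(5t)·(I + t·N), where N is the 2×2 nilpotent shift.

After assembling e^{tJ} and conjugating by P, we get:

e^{tA} =
  [2*t*exp(5*t) + exp(5*t), 4*t*exp(5*t), 0]
  [-t*exp(5*t), -2*t*exp(5*t) + exp(5*t), 0]
  [0, 0, exp(5*t)]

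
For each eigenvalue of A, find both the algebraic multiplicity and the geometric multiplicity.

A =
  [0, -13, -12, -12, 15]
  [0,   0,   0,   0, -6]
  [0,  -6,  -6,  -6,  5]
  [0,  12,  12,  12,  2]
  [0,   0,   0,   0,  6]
λ = 0: alg = 3, geom = 2; λ = 6: alg = 2, geom = 1

Step 1 — factor the characteristic polynomial to read off the algebraic multiplicities:
  χ_A(x) = x^3*(x - 6)^2

Step 2 — compute geometric multiplicities via the rank-nullity identity g(λ) = n − rank(A − λI):
  rank(A − (0)·I) = 3, so dim ker(A − (0)·I) = n − 3 = 2
  rank(A − (6)·I) = 4, so dim ker(A − (6)·I) = n − 4 = 1

Summary:
  λ = 0: algebraic multiplicity = 3, geometric multiplicity = 2
  λ = 6: algebraic multiplicity = 2, geometric multiplicity = 1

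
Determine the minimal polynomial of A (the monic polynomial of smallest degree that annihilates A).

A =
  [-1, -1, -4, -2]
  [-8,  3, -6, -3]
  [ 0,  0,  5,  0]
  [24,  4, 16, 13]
x^3 - 15*x^2 + 75*x - 125

The characteristic polynomial is χ_A(x) = (x - 5)^4, so the eigenvalues are known. The minimal polynomial is
  m_A(x) = Π_λ (x − λ)^{k_λ}
where k_λ is the size of the *largest* Jordan block for λ (equivalently, the smallest k with (A − λI)^k v = 0 for every generalised eigenvector v of λ).

  λ = 5: largest Jordan block has size 3, contributing (x − 5)^3

So m_A(x) = (x - 5)^3 = x^3 - 15*x^2 + 75*x - 125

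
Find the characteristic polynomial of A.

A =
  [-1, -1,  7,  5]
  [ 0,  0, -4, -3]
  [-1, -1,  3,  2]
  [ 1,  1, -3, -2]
x^4

Expanding det(x·I − A) (e.g. by cofactor expansion or by noting that A is similar to its Jordan form J, which has the same characteristic polynomial as A) gives
  χ_A(x) = x^4
which factors as x^4. The eigenvalues (with algebraic multiplicities) are λ = 0 with multiplicity 4.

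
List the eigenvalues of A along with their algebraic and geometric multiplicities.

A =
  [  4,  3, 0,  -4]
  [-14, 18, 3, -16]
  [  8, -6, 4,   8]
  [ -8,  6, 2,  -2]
λ = 6: alg = 4, geom = 2

Step 1 — factor the characteristic polynomial to read off the algebraic multiplicities:
  χ_A(x) = (x - 6)^4

Step 2 — compute geometric multiplicities via the rank-nullity identity g(λ) = n − rank(A − λI):
  rank(A − (6)·I) = 2, so dim ker(A − (6)·I) = n − 2 = 2

Summary:
  λ = 6: algebraic multiplicity = 4, geometric multiplicity = 2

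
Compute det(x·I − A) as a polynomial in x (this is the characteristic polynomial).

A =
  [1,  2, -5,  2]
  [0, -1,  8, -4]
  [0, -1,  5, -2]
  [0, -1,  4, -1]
x^4 - 4*x^3 + 6*x^2 - 4*x + 1

Expanding det(x·I − A) (e.g. by cofactor expansion or by noting that A is similar to its Jordan form J, which has the same characteristic polynomial as A) gives
  χ_A(x) = x^4 - 4*x^3 + 6*x^2 - 4*x + 1
which factors as (x - 1)^4. The eigenvalues (with algebraic multiplicities) are λ = 1 with multiplicity 4.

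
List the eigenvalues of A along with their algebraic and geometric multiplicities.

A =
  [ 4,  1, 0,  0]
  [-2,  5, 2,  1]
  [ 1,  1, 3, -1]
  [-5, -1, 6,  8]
λ = 5: alg = 4, geom = 2

Step 1 — factor the characteristic polynomial to read off the algebraic multiplicities:
  χ_A(x) = (x - 5)^4

Step 2 — compute geometric multiplicities via the rank-nullity identity g(λ) = n − rank(A − λI):
  rank(A − (5)·I) = 2, so dim ker(A − (5)·I) = n − 2 = 2

Summary:
  λ = 5: algebraic multiplicity = 4, geometric multiplicity = 2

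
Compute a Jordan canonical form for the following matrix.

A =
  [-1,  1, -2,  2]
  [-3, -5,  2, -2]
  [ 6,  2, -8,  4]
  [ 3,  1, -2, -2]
J_2(-4) ⊕ J_1(-4) ⊕ J_1(-4)

The characteristic polynomial is
  det(x·I − A) = x^4 + 16*x^3 + 96*x^2 + 256*x + 256 = (x + 4)^4

Eigenvalues and multiplicities (the geometric multiplicity of λ is n − rank(A − λI), which equals the number of Jordan blocks for λ):
  λ = -4: algebraic multiplicity = 4, geometric multiplicity = 3

Determining the block sizes for each eigenvalue:
  λ = -4: 3 blocks summing to 4 forces exactly one block of size 2 and the rest size 1 → block sizes [2, 1, 1]

Assembling the blocks gives a Jordan form
J =
  [-4,  1,  0,  0]
  [ 0, -4,  0,  0]
  [ 0,  0, -4,  0]
  [ 0,  0,  0, -4]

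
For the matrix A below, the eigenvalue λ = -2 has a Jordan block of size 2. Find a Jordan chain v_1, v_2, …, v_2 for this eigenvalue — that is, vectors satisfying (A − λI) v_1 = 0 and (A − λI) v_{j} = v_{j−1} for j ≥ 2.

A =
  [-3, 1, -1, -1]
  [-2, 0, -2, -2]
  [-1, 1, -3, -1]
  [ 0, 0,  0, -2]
A Jordan chain for λ = -2 of length 2:
v_1 = (-1, -2, -1, 0)ᵀ
v_2 = (1, 0, 0, 0)ᵀ

Let N = A − (-2)·I. We want v_2 with N^2 v_2 = 0 but N^1 v_2 ≠ 0; then v_{j-1} := N · v_j for j = 2, …, 2.

Pick v_2 = (1, 0, 0, 0)ᵀ.
Then v_1 = N · v_2 = (-1, -2, -1, 0)ᵀ.

Sanity check: (A − (-2)·I) v_1 = (0, 0, 0, 0)ᵀ = 0. ✓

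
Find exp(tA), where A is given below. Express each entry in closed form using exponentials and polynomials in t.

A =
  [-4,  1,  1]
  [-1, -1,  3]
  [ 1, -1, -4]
e^{tA} =
  [t^2*exp(-3*t)/2 - t*exp(-3*t) + exp(-3*t), t*exp(-3*t), t^2*exp(-3*t)/2 + t*exp(-3*t)]
  [t^2*exp(-3*t) - t*exp(-3*t), 2*t*exp(-3*t) + exp(-3*t), t^2*exp(-3*t) + 3*t*exp(-3*t)]
  [-t^2*exp(-3*t)/2 + t*exp(-3*t), -t*exp(-3*t), -t^2*exp(-3*t)/2 - t*exp(-3*t) + exp(-3*t)]

Strategy: write A = P · J · P⁻¹ where J is a Jordan canonical form, so e^{tA} = P · e^{tJ} · P⁻¹, and e^{tJ} can be computed block-by-block.

A has Jordan form
J =
  [-3,  1,  0]
  [ 0, -3,  1]
  [ 0,  0, -3]
(up to reordering of blocks).

Per-block formulas:
  For a 3×3 Jordan block J_3(-3): exp(t · J_3(-3)) = e^(-3t)·(I + t·N + (t^2/2)·N^2), where N is the 3×3 nilpotent shift.

After assembling e^{tJ} and conjugating by P, we get:

e^{tA} =
  [t^2*exp(-3*t)/2 - t*exp(-3*t) + exp(-3*t), t*exp(-3*t), t^2*exp(-3*t)/2 + t*exp(-3*t)]
  [t^2*exp(-3*t) - t*exp(-3*t), 2*t*exp(-3*t) + exp(-3*t), t^2*exp(-3*t) + 3*t*exp(-3*t)]
  [-t^2*exp(-3*t)/2 + t*exp(-3*t), -t*exp(-3*t), -t^2*exp(-3*t)/2 - t*exp(-3*t) + exp(-3*t)]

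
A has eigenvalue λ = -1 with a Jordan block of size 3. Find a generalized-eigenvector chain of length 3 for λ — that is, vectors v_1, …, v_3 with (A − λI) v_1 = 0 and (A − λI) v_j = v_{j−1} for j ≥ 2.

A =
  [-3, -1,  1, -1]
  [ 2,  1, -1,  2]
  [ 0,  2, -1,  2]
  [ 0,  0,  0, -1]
A Jordan chain for λ = -1 of length 3:
v_1 = (2, 0, 4, 0)ᵀ
v_2 = (-2, 2, 0, 0)ᵀ
v_3 = (1, 0, 0, 0)ᵀ

Let N = A − (-1)·I. We want v_3 with N^3 v_3 = 0 but N^2 v_3 ≠ 0; then v_{j-1} := N · v_j for j = 3, …, 2.

Pick v_3 = (1, 0, 0, 0)ᵀ.
Then v_2 = N · v_3 = (-2, 2, 0, 0)ᵀ.
Then v_1 = N · v_2 = (2, 0, 4, 0)ᵀ.

Sanity check: (A − (-1)·I) v_1 = (0, 0, 0, 0)ᵀ = 0. ✓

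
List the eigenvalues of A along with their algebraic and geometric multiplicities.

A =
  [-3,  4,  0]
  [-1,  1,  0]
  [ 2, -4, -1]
λ = -1: alg = 3, geom = 2

Step 1 — factor the characteristic polynomial to read off the algebraic multiplicities:
  χ_A(x) = (x + 1)^3

Step 2 — compute geometric multiplicities via the rank-nullity identity g(λ) = n − rank(A − λI):
  rank(A − (-1)·I) = 1, so dim ker(A − (-1)·I) = n − 1 = 2

Summary:
  λ = -1: algebraic multiplicity = 3, geometric multiplicity = 2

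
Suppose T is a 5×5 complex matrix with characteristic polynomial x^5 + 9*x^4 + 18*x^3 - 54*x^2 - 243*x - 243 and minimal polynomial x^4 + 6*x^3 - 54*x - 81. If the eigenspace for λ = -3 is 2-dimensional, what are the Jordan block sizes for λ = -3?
Block sizes for λ = -3: [3, 1]

Step 1 — from the characteristic polynomial, algebraic multiplicity of λ = -3 is 4. From dim ker(T − (-3)·I) = 2, there are exactly 2 Jordan blocks for λ = -3.
Step 2 — from the minimal polynomial, the factor (x + 3)^3 tells us the largest block for λ = -3 has size 3.
Step 3 — with total size 4, 2 blocks, and largest block 3, the block sizes (in nonincreasing order) are [3, 1].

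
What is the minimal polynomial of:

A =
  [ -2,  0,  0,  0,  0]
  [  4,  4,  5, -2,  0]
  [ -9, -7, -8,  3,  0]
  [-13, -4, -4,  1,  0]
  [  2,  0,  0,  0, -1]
x^4 + 5*x^3 + 9*x^2 + 7*x + 2

The characteristic polynomial is χ_A(x) = (x + 1)^4*(x + 2), so the eigenvalues are known. The minimal polynomial is
  m_A(x) = Π_λ (x − λ)^{k_λ}
where k_λ is the size of the *largest* Jordan block for λ (equivalently, the smallest k with (A − λI)^k v = 0 for every generalised eigenvector v of λ).

  λ = -2: largest Jordan block has size 1, contributing (x + 2)
  λ = -1: largest Jordan block has size 3, contributing (x + 1)^3

So m_A(x) = (x + 1)^3*(x + 2) = x^4 + 5*x^3 + 9*x^2 + 7*x + 2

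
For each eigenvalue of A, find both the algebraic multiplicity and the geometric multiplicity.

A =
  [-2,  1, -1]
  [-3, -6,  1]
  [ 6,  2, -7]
λ = -5: alg = 3, geom = 2

Step 1 — factor the characteristic polynomial to read off the algebraic multiplicities:
  χ_A(x) = (x + 5)^3

Step 2 — compute geometric multiplicities via the rank-nullity identity g(λ) = n − rank(A − λI):
  rank(A − (-5)·I) = 1, so dim ker(A − (-5)·I) = n − 1 = 2

Summary:
  λ = -5: algebraic multiplicity = 3, geometric multiplicity = 2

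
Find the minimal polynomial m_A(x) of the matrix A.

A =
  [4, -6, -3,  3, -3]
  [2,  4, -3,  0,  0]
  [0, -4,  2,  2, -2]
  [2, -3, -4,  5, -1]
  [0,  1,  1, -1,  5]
x^3 - 12*x^2 + 48*x - 64

The characteristic polynomial is χ_A(x) = (x - 4)^5, so the eigenvalues are known. The minimal polynomial is
  m_A(x) = Π_λ (x − λ)^{k_λ}
where k_λ is the size of the *largest* Jordan block for λ (equivalently, the smallest k with (A − λI)^k v = 0 for every generalised eigenvector v of λ).

  λ = 4: largest Jordan block has size 3, contributing (x − 4)^3

So m_A(x) = (x - 4)^3 = x^3 - 12*x^2 + 48*x - 64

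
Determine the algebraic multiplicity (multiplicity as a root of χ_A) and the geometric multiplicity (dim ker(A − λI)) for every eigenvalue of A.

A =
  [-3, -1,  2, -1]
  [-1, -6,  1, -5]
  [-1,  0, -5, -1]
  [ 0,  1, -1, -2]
λ = -4: alg = 4, geom = 2

Step 1 — factor the characteristic polynomial to read off the algebraic multiplicities:
  χ_A(x) = (x + 4)^4

Step 2 — compute geometric multiplicities via the rank-nullity identity g(λ) = n − rank(A − λI):
  rank(A − (-4)·I) = 2, so dim ker(A − (-4)·I) = n − 2 = 2

Summary:
  λ = -4: algebraic multiplicity = 4, geometric multiplicity = 2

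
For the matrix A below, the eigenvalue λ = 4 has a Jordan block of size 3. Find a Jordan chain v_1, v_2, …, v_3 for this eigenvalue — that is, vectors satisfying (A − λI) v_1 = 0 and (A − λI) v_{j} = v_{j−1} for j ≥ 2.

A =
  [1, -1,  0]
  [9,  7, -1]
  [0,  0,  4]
A Jordan chain for λ = 4 of length 3:
v_1 = (1, -3, 0)ᵀ
v_2 = (0, -1, 0)ᵀ
v_3 = (0, 0, 1)ᵀ

Let N = A − (4)·I. We want v_3 with N^3 v_3 = 0 but N^2 v_3 ≠ 0; then v_{j-1} := N · v_j for j = 3, …, 2.

Pick v_3 = (0, 0, 1)ᵀ.
Then v_2 = N · v_3 = (0, -1, 0)ᵀ.
Then v_1 = N · v_2 = (1, -3, 0)ᵀ.

Sanity check: (A − (4)·I) v_1 = (0, 0, 0)ᵀ = 0. ✓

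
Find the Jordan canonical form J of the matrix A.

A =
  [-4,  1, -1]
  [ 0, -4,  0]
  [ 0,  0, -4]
J_2(-4) ⊕ J_1(-4)

The characteristic polynomial is
  det(x·I − A) = x^3 + 12*x^2 + 48*x + 64 = (x + 4)^3

Eigenvalues and multiplicities (the geometric multiplicity of λ is n − rank(A − λI), which equals the number of Jordan blocks for λ):
  λ = -4: algebraic multiplicity = 3, geometric multiplicity = 2

Determining the block sizes for each eigenvalue:
  λ = -4: 2 blocks summing to 3 forces exactly one block of size 2 and the rest size 1 → block sizes [2, 1]

Assembling the blocks gives a Jordan form
J =
  [-4,  1,  0]
  [ 0, -4,  0]
  [ 0,  0, -4]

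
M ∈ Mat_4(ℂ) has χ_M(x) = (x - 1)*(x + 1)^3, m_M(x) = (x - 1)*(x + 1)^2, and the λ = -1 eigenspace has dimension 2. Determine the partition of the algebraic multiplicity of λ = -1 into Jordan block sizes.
Block sizes for λ = -1: [2, 1]

Step 1 — from the characteristic polynomial, algebraic multiplicity of λ = -1 is 3. From dim ker(M − (-1)·I) = 2, there are exactly 2 Jordan blocks for λ = -1.
Step 2 — from the minimal polynomial, the factor (x + 1)^2 tells us the largest block for λ = -1 has size 2.
Step 3 — with total size 3, 2 blocks, and largest block 2, the block sizes (in nonincreasing order) are [2, 1].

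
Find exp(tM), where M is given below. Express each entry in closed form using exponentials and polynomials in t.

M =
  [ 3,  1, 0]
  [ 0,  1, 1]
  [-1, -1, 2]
e^{tM} =
  [t^2*exp(2*t)/2 + t*exp(2*t) + exp(2*t), t*exp(2*t), t^2*exp(2*t)/2]
  [-t^2*exp(2*t)/2, -t*exp(2*t) + exp(2*t), -t^2*exp(2*t)/2 + t*exp(2*t)]
  [-t^2*exp(2*t)/2 - t*exp(2*t), -t*exp(2*t), -t^2*exp(2*t)/2 + exp(2*t)]

Strategy: write M = P · J · P⁻¹ where J is a Jordan canonical form, so e^{tM} = P · e^{tJ} · P⁻¹, and e^{tJ} can be computed block-by-block.

M has Jordan form
J =
  [2, 1, 0]
  [0, 2, 1]
  [0, 0, 2]
(up to reordering of blocks).

Per-block formulas:
  For a 3×3 Jordan block J_3(2): exp(t · J_3(2)) = e^(2t)·(I + t·N + (t^2/2)·N^2), where N is the 3×3 nilpotent shift.

After assembling e^{tJ} and conjugating by P, we get:

e^{tM} =
  [t^2*exp(2*t)/2 + t*exp(2*t) + exp(2*t), t*exp(2*t), t^2*exp(2*t)/2]
  [-t^2*exp(2*t)/2, -t*exp(2*t) + exp(2*t), -t^2*exp(2*t)/2 + t*exp(2*t)]
  [-t^2*exp(2*t)/2 - t*exp(2*t), -t*exp(2*t), -t^2*exp(2*t)/2 + exp(2*t)]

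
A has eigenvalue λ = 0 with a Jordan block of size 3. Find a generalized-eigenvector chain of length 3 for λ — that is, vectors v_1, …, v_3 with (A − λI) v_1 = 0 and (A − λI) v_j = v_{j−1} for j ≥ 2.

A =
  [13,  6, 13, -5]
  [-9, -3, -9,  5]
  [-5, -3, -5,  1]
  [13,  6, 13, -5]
A Jordan chain for λ = 0 of length 3:
v_1 = (-15, 20, 0, -15)ᵀ
v_2 = (13, -9, -5, 13)ᵀ
v_3 = (1, 0, 0, 0)ᵀ

Let N = A − (0)·I. We want v_3 with N^3 v_3 = 0 but N^2 v_3 ≠ 0; then v_{j-1} := N · v_j for j = 3, …, 2.

Pick v_3 = (1, 0, 0, 0)ᵀ.
Then v_2 = N · v_3 = (13, -9, -5, 13)ᵀ.
Then v_1 = N · v_2 = (-15, 20, 0, -15)ᵀ.

Sanity check: (A − (0)·I) v_1 = (0, 0, 0, 0)ᵀ = 0. ✓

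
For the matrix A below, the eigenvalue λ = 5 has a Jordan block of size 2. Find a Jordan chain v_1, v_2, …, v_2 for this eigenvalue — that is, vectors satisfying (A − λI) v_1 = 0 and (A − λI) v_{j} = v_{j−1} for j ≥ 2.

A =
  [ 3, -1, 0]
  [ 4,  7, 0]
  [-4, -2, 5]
A Jordan chain for λ = 5 of length 2:
v_1 = (-2, 4, -4)ᵀ
v_2 = (1, 0, 0)ᵀ

Let N = A − (5)·I. We want v_2 with N^2 v_2 = 0 but N^1 v_2 ≠ 0; then v_{j-1} := N · v_j for j = 2, …, 2.

Pick v_2 = (1, 0, 0)ᵀ.
Then v_1 = N · v_2 = (-2, 4, -4)ᵀ.

Sanity check: (A − (5)·I) v_1 = (0, 0, 0)ᵀ = 0. ✓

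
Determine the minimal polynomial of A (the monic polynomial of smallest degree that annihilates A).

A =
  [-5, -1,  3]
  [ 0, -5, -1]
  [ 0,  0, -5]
x^3 + 15*x^2 + 75*x + 125

The characteristic polynomial is χ_A(x) = (x + 5)^3, so the eigenvalues are known. The minimal polynomial is
  m_A(x) = Π_λ (x − λ)^{k_λ}
where k_λ is the size of the *largest* Jordan block for λ (equivalently, the smallest k with (A − λI)^k v = 0 for every generalised eigenvector v of λ).

  λ = -5: largest Jordan block has size 3, contributing (x + 5)^3

So m_A(x) = (x + 5)^3 = x^3 + 15*x^2 + 75*x + 125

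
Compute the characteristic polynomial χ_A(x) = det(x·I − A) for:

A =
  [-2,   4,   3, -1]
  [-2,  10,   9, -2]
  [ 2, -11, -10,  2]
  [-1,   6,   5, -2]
x^4 + 4*x^3 + 6*x^2 + 4*x + 1

Expanding det(x·I − A) (e.g. by cofactor expansion or by noting that A is similar to its Jordan form J, which has the same characteristic polynomial as A) gives
  χ_A(x) = x^4 + 4*x^3 + 6*x^2 + 4*x + 1
which factors as (x + 1)^4. The eigenvalues (with algebraic multiplicities) are λ = -1 with multiplicity 4.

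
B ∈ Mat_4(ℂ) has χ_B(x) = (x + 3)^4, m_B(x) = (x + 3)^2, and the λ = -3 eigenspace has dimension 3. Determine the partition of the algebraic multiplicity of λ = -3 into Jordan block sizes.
Block sizes for λ = -3: [2, 1, 1]

Step 1 — from the characteristic polynomial, algebraic multiplicity of λ = -3 is 4. From dim ker(B − (-3)·I) = 3, there are exactly 3 Jordan blocks for λ = -3.
Step 2 — from the minimal polynomial, the factor (x + 3)^2 tells us the largest block for λ = -3 has size 2.
Step 3 — with total size 4, 3 blocks, and largest block 2, the block sizes (in nonincreasing order) are [2, 1, 1].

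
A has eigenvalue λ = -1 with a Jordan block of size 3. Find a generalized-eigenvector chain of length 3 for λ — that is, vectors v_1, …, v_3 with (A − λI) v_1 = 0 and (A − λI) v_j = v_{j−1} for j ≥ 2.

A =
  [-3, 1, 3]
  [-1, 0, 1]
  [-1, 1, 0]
A Jordan chain for λ = -1 of length 3:
v_1 = (2, 1, 1)ᵀ
v_2 = (1, 1, 1)ᵀ
v_3 = (0, 1, 0)ᵀ

Let N = A − (-1)·I. We want v_3 with N^3 v_3 = 0 but N^2 v_3 ≠ 0; then v_{j-1} := N · v_j for j = 3, …, 2.

Pick v_3 = (0, 1, 0)ᵀ.
Then v_2 = N · v_3 = (1, 1, 1)ᵀ.
Then v_1 = N · v_2 = (2, 1, 1)ᵀ.

Sanity check: (A − (-1)·I) v_1 = (0, 0, 0)ᵀ = 0. ✓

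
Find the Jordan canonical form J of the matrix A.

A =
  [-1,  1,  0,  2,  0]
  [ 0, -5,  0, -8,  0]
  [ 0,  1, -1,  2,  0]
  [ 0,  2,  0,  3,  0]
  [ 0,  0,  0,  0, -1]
J_2(-1) ⊕ J_1(-1) ⊕ J_1(-1) ⊕ J_1(-1)

The characteristic polynomial is
  det(x·I − A) = x^5 + 5*x^4 + 10*x^3 + 10*x^2 + 5*x + 1 = (x + 1)^5

Eigenvalues and multiplicities (the geometric multiplicity of λ is n − rank(A − λI), which equals the number of Jordan blocks for λ):
  λ = -1: algebraic multiplicity = 5, geometric multiplicity = 4

Determining the block sizes for each eigenvalue:
  λ = -1: 4 blocks summing to 5 forces exactly one block of size 2 and the rest size 1 → block sizes [2, 1, 1, 1]

Assembling the blocks gives a Jordan form
J =
  [-1,  1,  0,  0,  0]
  [ 0, -1,  0,  0,  0]
  [ 0,  0, -1,  0,  0]
  [ 0,  0,  0, -1,  0]
  [ 0,  0,  0,  0, -1]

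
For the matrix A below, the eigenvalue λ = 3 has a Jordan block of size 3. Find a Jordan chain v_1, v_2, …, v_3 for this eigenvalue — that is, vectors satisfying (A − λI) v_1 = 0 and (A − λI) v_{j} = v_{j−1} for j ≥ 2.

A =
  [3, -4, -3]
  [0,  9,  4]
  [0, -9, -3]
A Jordan chain for λ = 3 of length 3:
v_1 = (3, 0, 0)ᵀ
v_2 = (-4, 6, -9)ᵀ
v_3 = (0, 1, 0)ᵀ

Let N = A − (3)·I. We want v_3 with N^3 v_3 = 0 but N^2 v_3 ≠ 0; then v_{j-1} := N · v_j for j = 3, …, 2.

Pick v_3 = (0, 1, 0)ᵀ.
Then v_2 = N · v_3 = (-4, 6, -9)ᵀ.
Then v_1 = N · v_2 = (3, 0, 0)ᵀ.

Sanity check: (A − (3)·I) v_1 = (0, 0, 0)ᵀ = 0. ✓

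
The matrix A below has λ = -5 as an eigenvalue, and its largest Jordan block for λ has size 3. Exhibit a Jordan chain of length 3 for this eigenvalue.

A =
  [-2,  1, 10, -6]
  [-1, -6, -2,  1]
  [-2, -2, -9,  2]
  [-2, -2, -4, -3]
A Jordan chain for λ = -5 of length 3:
v_1 = (-6, 2, 4, 4)ᵀ
v_2 = (1, -1, -2, -2)ᵀ
v_3 = (0, 1, 0, 0)ᵀ

Let N = A − (-5)·I. We want v_3 with N^3 v_3 = 0 but N^2 v_3 ≠ 0; then v_{j-1} := N · v_j for j = 3, …, 2.

Pick v_3 = (0, 1, 0, 0)ᵀ.
Then v_2 = N · v_3 = (1, -1, -2, -2)ᵀ.
Then v_1 = N · v_2 = (-6, 2, 4, 4)ᵀ.

Sanity check: (A − (-5)·I) v_1 = (0, 0, 0, 0)ᵀ = 0. ✓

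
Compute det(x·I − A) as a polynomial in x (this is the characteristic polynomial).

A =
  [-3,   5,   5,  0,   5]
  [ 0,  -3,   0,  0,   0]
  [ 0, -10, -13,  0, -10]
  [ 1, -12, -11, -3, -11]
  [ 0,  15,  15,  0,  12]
x^5 + 10*x^4 + 30*x^3 - 135*x - 162

Expanding det(x·I − A) (e.g. by cofactor expansion or by noting that A is similar to its Jordan form J, which has the same characteristic polynomial as A) gives
  χ_A(x) = x^5 + 10*x^4 + 30*x^3 - 135*x - 162
which factors as (x - 2)*(x + 3)^4. The eigenvalues (with algebraic multiplicities) are λ = -3 with multiplicity 4, λ = 2 with multiplicity 1.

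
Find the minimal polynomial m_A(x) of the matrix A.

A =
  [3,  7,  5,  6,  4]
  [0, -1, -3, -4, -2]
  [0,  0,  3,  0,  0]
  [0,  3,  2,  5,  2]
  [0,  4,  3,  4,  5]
x^3 - 9*x^2 + 27*x - 27

The characteristic polynomial is χ_A(x) = (x - 3)^5, so the eigenvalues are known. The minimal polynomial is
  m_A(x) = Π_λ (x − λ)^{k_λ}
where k_λ is the size of the *largest* Jordan block for λ (equivalently, the smallest k with (A − λI)^k v = 0 for every generalised eigenvector v of λ).

  λ = 3: largest Jordan block has size 3, contributing (x − 3)^3

So m_A(x) = (x - 3)^3 = x^3 - 9*x^2 + 27*x - 27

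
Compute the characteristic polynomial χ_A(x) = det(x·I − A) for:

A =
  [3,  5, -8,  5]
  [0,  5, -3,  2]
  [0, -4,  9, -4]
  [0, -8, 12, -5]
x^4 - 12*x^3 + 54*x^2 - 108*x + 81

Expanding det(x·I − A) (e.g. by cofactor expansion or by noting that A is similar to its Jordan form J, which has the same characteristic polynomial as A) gives
  χ_A(x) = x^4 - 12*x^3 + 54*x^2 - 108*x + 81
which factors as (x - 3)^4. The eigenvalues (with algebraic multiplicities) are λ = 3 with multiplicity 4.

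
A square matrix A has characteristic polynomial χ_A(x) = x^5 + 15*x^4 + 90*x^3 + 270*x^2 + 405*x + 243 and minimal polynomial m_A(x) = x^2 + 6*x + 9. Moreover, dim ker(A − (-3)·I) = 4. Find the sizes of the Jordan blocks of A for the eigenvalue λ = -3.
Block sizes for λ = -3: [2, 1, 1, 1]

Step 1 — from the characteristic polynomial, algebraic multiplicity of λ = -3 is 5. From dim ker(A − (-3)·I) = 4, there are exactly 4 Jordan blocks for λ = -3.
Step 2 — from the minimal polynomial, the factor (x + 3)^2 tells us the largest block for λ = -3 has size 2.
Step 3 — with total size 5, 4 blocks, and largest block 2, the block sizes (in nonincreasing order) are [2, 1, 1, 1].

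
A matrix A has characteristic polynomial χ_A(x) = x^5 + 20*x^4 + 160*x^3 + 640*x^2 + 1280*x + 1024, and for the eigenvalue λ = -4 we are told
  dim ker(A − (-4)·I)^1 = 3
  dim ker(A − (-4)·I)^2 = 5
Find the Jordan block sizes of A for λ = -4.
Block sizes for λ = -4: [2, 2, 1]

From the dimensions of kernels of powers, the number of Jordan blocks of size at least j is d_j − d_{j−1} where d_j = dim ker(N^j) (with d_0 = 0). Computing the differences gives [3, 2].
The number of blocks of size exactly k is (#blocks of size ≥ k) − (#blocks of size ≥ k + 1), so the partition is: 1 block(s) of size 1, 2 block(s) of size 2.
In nonincreasing order the block sizes are [2, 2, 1].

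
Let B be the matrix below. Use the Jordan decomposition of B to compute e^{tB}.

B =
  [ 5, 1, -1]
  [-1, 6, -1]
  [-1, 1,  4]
e^{tB} =
  [exp(5*t), t*exp(5*t), -t*exp(5*t)]
  [-t*exp(5*t), -t^2*exp(5*t)/2 + t*exp(5*t) + exp(5*t), t^2*exp(5*t)/2 - t*exp(5*t)]
  [-t*exp(5*t), -t^2*exp(5*t)/2 + t*exp(5*t), t^2*exp(5*t)/2 - t*exp(5*t) + exp(5*t)]

Strategy: write B = P · J · P⁻¹ where J is a Jordan canonical form, so e^{tB} = P · e^{tJ} · P⁻¹, and e^{tJ} can be computed block-by-block.

B has Jordan form
J =
  [5, 1, 0]
  [0, 5, 1]
  [0, 0, 5]
(up to reordering of blocks).

Per-block formulas:
  For a 3×3 Jordan block J_3(5): exp(t · J_3(5)) = e^(5t)·(I + t·N + (t^2/2)·N^2), where N is the 3×3 nilpotent shift.

After assembling e^{tJ} and conjugating by P, we get:

e^{tB} =
  [exp(5*t), t*exp(5*t), -t*exp(5*t)]
  [-t*exp(5*t), -t^2*exp(5*t)/2 + t*exp(5*t) + exp(5*t), t^2*exp(5*t)/2 - t*exp(5*t)]
  [-t*exp(5*t), -t^2*exp(5*t)/2 + t*exp(5*t), t^2*exp(5*t)/2 - t*exp(5*t) + exp(5*t)]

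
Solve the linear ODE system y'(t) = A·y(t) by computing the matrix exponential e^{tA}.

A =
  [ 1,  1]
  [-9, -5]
e^{tA} =
  [3*t*exp(-2*t) + exp(-2*t), t*exp(-2*t)]
  [-9*t*exp(-2*t), -3*t*exp(-2*t) + exp(-2*t)]

Strategy: write A = P · J · P⁻¹ where J is a Jordan canonical form, so e^{tA} = P · e^{tJ} · P⁻¹, and e^{tJ} can be computed block-by-block.

A has Jordan form
J =
  [-2,  1]
  [ 0, -2]
(up to reordering of blocks).

Per-block formulas:
  For a 2×2 Jordan block J_2(-2): exp(t · J_2(-2)) = e^(-2t)·(I + t·N), where N is the 2×2 nilpotent shift.

After assembling e^{tJ} and conjugating by P, we get:

e^{tA} =
  [3*t*exp(-2*t) + exp(-2*t), t*exp(-2*t)]
  [-9*t*exp(-2*t), -3*t*exp(-2*t) + exp(-2*t)]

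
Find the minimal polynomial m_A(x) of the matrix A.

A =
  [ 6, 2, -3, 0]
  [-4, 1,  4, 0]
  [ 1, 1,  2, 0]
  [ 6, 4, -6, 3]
x^3 - 9*x^2 + 27*x - 27

The characteristic polynomial is χ_A(x) = (x - 3)^4, so the eigenvalues are known. The minimal polynomial is
  m_A(x) = Π_λ (x − λ)^{k_λ}
where k_λ is the size of the *largest* Jordan block for λ (equivalently, the smallest k with (A − λI)^k v = 0 for every generalised eigenvector v of λ).

  λ = 3: largest Jordan block has size 3, contributing (x − 3)^3

So m_A(x) = (x - 3)^3 = x^3 - 9*x^2 + 27*x - 27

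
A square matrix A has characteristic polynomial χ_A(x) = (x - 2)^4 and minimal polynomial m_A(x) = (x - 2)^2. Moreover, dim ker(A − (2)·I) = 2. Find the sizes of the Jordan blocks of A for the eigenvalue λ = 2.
Block sizes for λ = 2: [2, 2]

Step 1 — from the characteristic polynomial, algebraic multiplicity of λ = 2 is 4. From dim ker(A − (2)·I) = 2, there are exactly 2 Jordan blocks for λ = 2.
Step 2 — from the minimal polynomial, the factor (x − 2)^2 tells us the largest block for λ = 2 has size 2.
Step 3 — with total size 4, 2 blocks, and largest block 2, the block sizes (in nonincreasing order) are [2, 2].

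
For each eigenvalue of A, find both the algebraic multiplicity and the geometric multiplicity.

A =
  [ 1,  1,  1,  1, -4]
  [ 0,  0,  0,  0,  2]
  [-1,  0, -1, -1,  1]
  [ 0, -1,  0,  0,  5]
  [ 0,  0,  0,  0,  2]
λ = 0: alg = 4, geom = 2; λ = 2: alg = 1, geom = 1

Step 1 — factor the characteristic polynomial to read off the algebraic multiplicities:
  χ_A(x) = x^4*(x - 2)

Step 2 — compute geometric multiplicities via the rank-nullity identity g(λ) = n − rank(A − λI):
  rank(A − (0)·I) = 3, so dim ker(A − (0)·I) = n − 3 = 2
  rank(A − (2)·I) = 4, so dim ker(A − (2)·I) = n − 4 = 1

Summary:
  λ = 0: algebraic multiplicity = 4, geometric multiplicity = 2
  λ = 2: algebraic multiplicity = 1, geometric multiplicity = 1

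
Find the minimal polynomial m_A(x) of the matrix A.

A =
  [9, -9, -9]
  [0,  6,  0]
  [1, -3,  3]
x^2 - 12*x + 36

The characteristic polynomial is χ_A(x) = (x - 6)^3, so the eigenvalues are known. The minimal polynomial is
  m_A(x) = Π_λ (x − λ)^{k_λ}
where k_λ is the size of the *largest* Jordan block for λ (equivalently, the smallest k with (A − λI)^k v = 0 for every generalised eigenvector v of λ).

  λ = 6: largest Jordan block has size 2, contributing (x − 6)^2

So m_A(x) = (x - 6)^2 = x^2 - 12*x + 36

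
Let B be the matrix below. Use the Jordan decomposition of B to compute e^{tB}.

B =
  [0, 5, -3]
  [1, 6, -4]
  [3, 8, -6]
e^{tB} =
  [1 - 2*t^2, 3*t^2 + 5*t, -t^2 - 3*t]
  [-3*t^2 + t, 9*t^2/2 + 6*t + 1, -3*t^2/2 - 4*t]
  [-5*t^2 + 3*t, 15*t^2/2 + 8*t, -5*t^2/2 - 6*t + 1]

Strategy: write B = P · J · P⁻¹ where J is a Jordan canonical form, so e^{tB} = P · e^{tJ} · P⁻¹, and e^{tJ} can be computed block-by-block.

B has Jordan form
J =
  [0, 1, 0]
  [0, 0, 1]
  [0, 0, 0]
(up to reordering of blocks).

Per-block formulas:
  For a 3×3 Jordan block J_3(0): exp(t · J_3(0)) = e^(0t)·(I + t·N + (t^2/2)·N^2), where N is the 3×3 nilpotent shift.

After assembling e^{tJ} and conjugating by P, we get:

e^{tB} =
  [1 - 2*t^2, 3*t^2 + 5*t, -t^2 - 3*t]
  [-3*t^2 + t, 9*t^2/2 + 6*t + 1, -3*t^2/2 - 4*t]
  [-5*t^2 + 3*t, 15*t^2/2 + 8*t, -5*t^2/2 - 6*t + 1]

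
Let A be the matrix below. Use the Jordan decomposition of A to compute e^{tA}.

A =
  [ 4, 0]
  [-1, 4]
e^{tA} =
  [exp(4*t), 0]
  [-t*exp(4*t), exp(4*t)]

Strategy: write A = P · J · P⁻¹ where J is a Jordan canonical form, so e^{tA} = P · e^{tJ} · P⁻¹, and e^{tJ} can be computed block-by-block.

A has Jordan form
J =
  [4, 1]
  [0, 4]
(up to reordering of blocks).

Per-block formulas:
  For a 2×2 Jordan block J_2(4): exp(t · J_2(4)) = e^(4t)·(I + t·N), where N is the 2×2 nilpotent shift.

After assembling e^{tJ} and conjugating by P, we get:

e^{tA} =
  [exp(4*t), 0]
  [-t*exp(4*t), exp(4*t)]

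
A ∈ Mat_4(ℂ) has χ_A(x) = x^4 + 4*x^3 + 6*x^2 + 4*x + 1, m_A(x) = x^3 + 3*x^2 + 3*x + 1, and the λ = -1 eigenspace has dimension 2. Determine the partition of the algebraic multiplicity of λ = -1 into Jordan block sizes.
Block sizes for λ = -1: [3, 1]

Step 1 — from the characteristic polynomial, algebraic multiplicity of λ = -1 is 4. From dim ker(A − (-1)·I) = 2, there are exactly 2 Jordan blocks for λ = -1.
Step 2 — from the minimal polynomial, the factor (x + 1)^3 tells us the largest block for λ = -1 has size 3.
Step 3 — with total size 4, 2 blocks, and largest block 3, the block sizes (in nonincreasing order) are [3, 1].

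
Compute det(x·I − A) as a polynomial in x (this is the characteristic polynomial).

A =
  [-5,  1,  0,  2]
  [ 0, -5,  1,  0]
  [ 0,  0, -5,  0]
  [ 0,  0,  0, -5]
x^4 + 20*x^3 + 150*x^2 + 500*x + 625

Expanding det(x·I − A) (e.g. by cofactor expansion or by noting that A is similar to its Jordan form J, which has the same characteristic polynomial as A) gives
  χ_A(x) = x^4 + 20*x^3 + 150*x^2 + 500*x + 625
which factors as (x + 5)^4. The eigenvalues (with algebraic multiplicities) are λ = -5 with multiplicity 4.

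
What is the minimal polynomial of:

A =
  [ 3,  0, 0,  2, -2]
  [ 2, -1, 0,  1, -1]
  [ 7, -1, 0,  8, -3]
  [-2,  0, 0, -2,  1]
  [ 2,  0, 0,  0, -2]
x^4 + x^3

The characteristic polynomial is χ_A(x) = x^3*(x + 1)^2, so the eigenvalues are known. The minimal polynomial is
  m_A(x) = Π_λ (x − λ)^{k_λ}
where k_λ is the size of the *largest* Jordan block for λ (equivalently, the smallest k with (A − λI)^k v = 0 for every generalised eigenvector v of λ).

  λ = -1: largest Jordan block has size 1, contributing (x + 1)
  λ = 0: largest Jordan block has size 3, contributing (x − 0)^3

So m_A(x) = x^3*(x + 1) = x^4 + x^3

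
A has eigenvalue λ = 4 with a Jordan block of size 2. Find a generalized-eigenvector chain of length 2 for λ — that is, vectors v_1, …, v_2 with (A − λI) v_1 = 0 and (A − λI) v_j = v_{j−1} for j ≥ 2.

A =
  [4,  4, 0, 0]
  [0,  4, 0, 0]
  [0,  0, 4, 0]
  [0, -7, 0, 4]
A Jordan chain for λ = 4 of length 2:
v_1 = (4, 0, 0, -7)ᵀ
v_2 = (0, 1, 0, 0)ᵀ

Let N = A − (4)·I. We want v_2 with N^2 v_2 = 0 but N^1 v_2 ≠ 0; then v_{j-1} := N · v_j for j = 2, …, 2.

Pick v_2 = (0, 1, 0, 0)ᵀ.
Then v_1 = N · v_2 = (4, 0, 0, -7)ᵀ.

Sanity check: (A − (4)·I) v_1 = (0, 0, 0, 0)ᵀ = 0. ✓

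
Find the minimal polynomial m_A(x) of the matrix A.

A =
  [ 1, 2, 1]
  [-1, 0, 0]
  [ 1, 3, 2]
x^3 - 3*x^2 + 3*x - 1

The characteristic polynomial is χ_A(x) = (x - 1)^3, so the eigenvalues are known. The minimal polynomial is
  m_A(x) = Π_λ (x − λ)^{k_λ}
where k_λ is the size of the *largest* Jordan block for λ (equivalently, the smallest k with (A − λI)^k v = 0 for every generalised eigenvector v of λ).

  λ = 1: largest Jordan block has size 3, contributing (x − 1)^3

So m_A(x) = (x - 1)^3 = x^3 - 3*x^2 + 3*x - 1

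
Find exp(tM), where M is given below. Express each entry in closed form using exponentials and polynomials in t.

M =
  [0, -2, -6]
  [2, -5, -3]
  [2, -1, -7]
e^{tM} =
  [4*t*exp(-4*t) + exp(-4*t), -2*t*exp(-4*t), -6*t*exp(-4*t)]
  [2*t*exp(-4*t), -t*exp(-4*t) + exp(-4*t), -3*t*exp(-4*t)]
  [2*t*exp(-4*t), -t*exp(-4*t), -3*t*exp(-4*t) + exp(-4*t)]

Strategy: write M = P · J · P⁻¹ where J is a Jordan canonical form, so e^{tM} = P · e^{tJ} · P⁻¹, and e^{tJ} can be computed block-by-block.

M has Jordan form
J =
  [-4,  1,  0]
  [ 0, -4,  0]
  [ 0,  0, -4]
(up to reordering of blocks).

Per-block formulas:
  For a 2×2 Jordan block J_2(-4): exp(t · J_2(-4)) = e^(-4t)·(I + t·N), where N is the 2×2 nilpotent shift.
  For a 1×1 block at λ = -4: exp(t · [-4]) = [e^(-4t)].

After assembling e^{tJ} and conjugating by P, we get:

e^{tM} =
  [4*t*exp(-4*t) + exp(-4*t), -2*t*exp(-4*t), -6*t*exp(-4*t)]
  [2*t*exp(-4*t), -t*exp(-4*t) + exp(-4*t), -3*t*exp(-4*t)]
  [2*t*exp(-4*t), -t*exp(-4*t), -3*t*exp(-4*t) + exp(-4*t)]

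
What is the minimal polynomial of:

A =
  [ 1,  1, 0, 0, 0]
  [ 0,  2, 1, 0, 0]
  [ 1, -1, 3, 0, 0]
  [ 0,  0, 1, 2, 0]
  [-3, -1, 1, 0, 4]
x^4 - 10*x^3 + 36*x^2 - 56*x + 32

The characteristic polynomial is χ_A(x) = (x - 4)*(x - 2)^4, so the eigenvalues are known. The minimal polynomial is
  m_A(x) = Π_λ (x − λ)^{k_λ}
where k_λ is the size of the *largest* Jordan block for λ (equivalently, the smallest k with (A − λI)^k v = 0 for every generalised eigenvector v of λ).

  λ = 2: largest Jordan block has size 3, contributing (x − 2)^3
  λ = 4: largest Jordan block has size 1, contributing (x − 4)

So m_A(x) = (x - 4)*(x - 2)^3 = x^4 - 10*x^3 + 36*x^2 - 56*x + 32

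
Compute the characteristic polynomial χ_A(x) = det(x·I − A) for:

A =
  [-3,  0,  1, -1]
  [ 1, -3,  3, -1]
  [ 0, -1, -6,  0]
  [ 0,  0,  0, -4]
x^4 + 16*x^3 + 96*x^2 + 256*x + 256

Expanding det(x·I − A) (e.g. by cofactor expansion or by noting that A is similar to its Jordan form J, which has the same characteristic polynomial as A) gives
  χ_A(x) = x^4 + 16*x^3 + 96*x^2 + 256*x + 256
which factors as (x + 4)^4. The eigenvalues (with algebraic multiplicities) are λ = -4 with multiplicity 4.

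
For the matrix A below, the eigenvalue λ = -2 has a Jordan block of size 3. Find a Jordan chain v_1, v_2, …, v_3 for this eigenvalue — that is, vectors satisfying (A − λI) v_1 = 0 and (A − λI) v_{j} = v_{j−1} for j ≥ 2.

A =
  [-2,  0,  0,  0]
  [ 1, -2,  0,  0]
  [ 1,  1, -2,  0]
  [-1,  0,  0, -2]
A Jordan chain for λ = -2 of length 3:
v_1 = (0, 0, 1, 0)ᵀ
v_2 = (0, 1, 1, -1)ᵀ
v_3 = (1, 0, 0, 0)ᵀ

Let N = A − (-2)·I. We want v_3 with N^3 v_3 = 0 but N^2 v_3 ≠ 0; then v_{j-1} := N · v_j for j = 3, …, 2.

Pick v_3 = (1, 0, 0, 0)ᵀ.
Then v_2 = N · v_3 = (0, 1, 1, -1)ᵀ.
Then v_1 = N · v_2 = (0, 0, 1, 0)ᵀ.

Sanity check: (A − (-2)·I) v_1 = (0, 0, 0, 0)ᵀ = 0. ✓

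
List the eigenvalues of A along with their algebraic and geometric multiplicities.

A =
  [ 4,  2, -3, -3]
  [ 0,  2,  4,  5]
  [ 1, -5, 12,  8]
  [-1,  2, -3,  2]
λ = 5: alg = 4, geom = 2

Step 1 — factor the characteristic polynomial to read off the algebraic multiplicities:
  χ_A(x) = (x - 5)^4

Step 2 — compute geometric multiplicities via the rank-nullity identity g(λ) = n − rank(A − λI):
  rank(A − (5)·I) = 2, so dim ker(A − (5)·I) = n − 2 = 2

Summary:
  λ = 5: algebraic multiplicity = 4, geometric multiplicity = 2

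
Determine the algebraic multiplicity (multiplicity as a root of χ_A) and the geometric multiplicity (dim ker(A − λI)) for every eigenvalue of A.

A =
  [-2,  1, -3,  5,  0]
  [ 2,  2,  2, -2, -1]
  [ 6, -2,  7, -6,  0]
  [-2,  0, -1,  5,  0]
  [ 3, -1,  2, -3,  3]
λ = 3: alg = 5, geom = 2

Step 1 — factor the characteristic polynomial to read off the algebraic multiplicities:
  χ_A(x) = (x - 3)^5

Step 2 — compute geometric multiplicities via the rank-nullity identity g(λ) = n − rank(A − λI):
  rank(A − (3)·I) = 3, so dim ker(A − (3)·I) = n − 3 = 2

Summary:
  λ = 3: algebraic multiplicity = 5, geometric multiplicity = 2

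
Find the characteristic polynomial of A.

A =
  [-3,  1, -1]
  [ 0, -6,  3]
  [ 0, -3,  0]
x^3 + 9*x^2 + 27*x + 27

Expanding det(x·I − A) (e.g. by cofactor expansion or by noting that A is similar to its Jordan form J, which has the same characteristic polynomial as A) gives
  χ_A(x) = x^3 + 9*x^2 + 27*x + 27
which factors as (x + 3)^3. The eigenvalues (with algebraic multiplicities) are λ = -3 with multiplicity 3.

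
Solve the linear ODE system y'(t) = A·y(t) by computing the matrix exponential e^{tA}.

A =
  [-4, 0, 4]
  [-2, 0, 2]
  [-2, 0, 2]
e^{tA} =
  [-1 + 2*exp(-2*t), 0, 2 - 2*exp(-2*t)]
  [-1 + exp(-2*t), 1, 1 - exp(-2*t)]
  [-1 + exp(-2*t), 0, 2 - exp(-2*t)]

Strategy: write A = P · J · P⁻¹ where J is a Jordan canonical form, so e^{tA} = P · e^{tJ} · P⁻¹, and e^{tJ} can be computed block-by-block.

A has Jordan form
J =
  [-2, 0, 0]
  [ 0, 0, 0]
  [ 0, 0, 0]
(up to reordering of blocks).

Per-block formulas:
  For a 1×1 block at λ = 0: exp(t · [0]) = [e^(0t)].
  For a 1×1 block at λ = -2: exp(t · [-2]) = [e^(-2t)].

After assembling e^{tJ} and conjugating by P, we get:

e^{tA} =
  [-1 + 2*exp(-2*t), 0, 2 - 2*exp(-2*t)]
  [-1 + exp(-2*t), 1, 1 - exp(-2*t)]
  [-1 + exp(-2*t), 0, 2 - exp(-2*t)]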